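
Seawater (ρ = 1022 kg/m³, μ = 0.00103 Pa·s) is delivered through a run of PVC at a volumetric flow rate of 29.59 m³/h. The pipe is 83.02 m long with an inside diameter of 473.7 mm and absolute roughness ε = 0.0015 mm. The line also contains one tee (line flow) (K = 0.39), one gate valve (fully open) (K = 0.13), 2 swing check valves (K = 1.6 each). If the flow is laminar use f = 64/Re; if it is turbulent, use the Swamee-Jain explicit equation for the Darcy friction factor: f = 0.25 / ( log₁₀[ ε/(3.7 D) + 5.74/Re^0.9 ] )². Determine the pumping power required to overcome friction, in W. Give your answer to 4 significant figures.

Q = 29.59 m³/h = 29.59/3600 = 0.008219 m³/s.
Cross-sectional area A = πD²/4 = π(0.4737)²/4 = 0.1762 m²; mean velocity V = Q/A = 0.008219/0.1762 = 0.04664 m/s.
Reynolds number Re = ρVD/μ = 1022 · 0.04664 · 0.4737 / 0.00103 = 2.192e+04.
Re > 4000 → turbulent. Relative roughness ε/D = 1.5e-06/0.4737 = 3.17e-06. Swamee-Jain: f = 0.25/(log₁₀[3.17e-06/3.7 + 5.74/2.192e+04^0.9])² = 0.25/(log₁₀[8.56e-07 + 0.000711])² = 0.25/(-3.147)² = 0.02524.
Total minor-loss coefficient ΣK = 1·0.39 + 1·0.13 + 2·1.6 = 3.72.
ΔP = [f·L/D + ΣK]·(ρV²/2) = [0.02524·83.02/0.4737 + 3.72]·(1022·0.04664²/2) = [4.423 + 3.72]·1.112 = 9.051 Pa.
Pumping power P = QΔP = 0.008219·9.051 = 0.074396 W = 0.07440 W.

P ≈ 0.07440 W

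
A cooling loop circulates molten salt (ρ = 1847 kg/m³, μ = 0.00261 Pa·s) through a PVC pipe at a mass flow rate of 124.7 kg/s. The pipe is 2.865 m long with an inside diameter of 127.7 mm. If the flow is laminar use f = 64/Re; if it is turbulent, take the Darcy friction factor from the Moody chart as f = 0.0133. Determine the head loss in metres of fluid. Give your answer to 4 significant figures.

h_f ≈ 0.4226 m

A = πD²/4 = π(0.1277)²/4 = 0.01281 m²; mean velocity V = ṁ/(ρA) = 124.7/(1847 · 0.01281) = 5.271 m/s.
Reynolds number Re = ρVD/μ = 1847 · 5.271 · 0.1277 / 0.00261 = 4.764e+05.
Re > 4000 → turbulent; use the Moody-chart value f = 0.0133.
Darcy-Weisbach: ΔP = f(L/D)(ρV²/2) = 0.0133·(2.865/0.1277)·(1847·5.271²/2) = 0.0133·22.44·2.566e+04 = 7657 Pa.
Head loss h_f = ΔP/(ρg) = 7657/(1847·9.81) = 0.4226 m.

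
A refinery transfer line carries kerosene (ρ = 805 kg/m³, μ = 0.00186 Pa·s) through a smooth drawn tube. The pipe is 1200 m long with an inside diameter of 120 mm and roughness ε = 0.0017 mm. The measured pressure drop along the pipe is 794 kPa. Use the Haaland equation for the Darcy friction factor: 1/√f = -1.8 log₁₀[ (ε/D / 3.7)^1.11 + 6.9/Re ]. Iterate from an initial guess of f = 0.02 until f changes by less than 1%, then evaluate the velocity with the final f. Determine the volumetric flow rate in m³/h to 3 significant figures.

Rearranging Darcy-Weisbach: V = √(2·ΔP·D/(f·L·ρ)). With ε/D = 1.7e-06/0.12 = 1.42e-05, iterate starting from f = 0.02:
  f = 0.02 → V = √(2·7.94e+05·0.12/(0.02·1200·805)) = 3.141 m/s; Re = ρVD/μ = 1.631e+05; f → 0.01621
  f = 0.01621 → V = 3.489 m/s; Re = 1.812e+05; f → 0.01588
  f = 0.01588 → V = 3.524 m/s; Re = 1.83e+05; f → 0.01585
Converged (Δf/f < 1%). With the final f = 0.01585: V = √(2·7.94e+05·0.12/(0.01585·1200·805)) = 3.528 m/s.
Q = V·A = 3.528·(π/4·0.12²) = 0.0399 m³/s = 144 m³/h.

Q ≈ 144 m³/h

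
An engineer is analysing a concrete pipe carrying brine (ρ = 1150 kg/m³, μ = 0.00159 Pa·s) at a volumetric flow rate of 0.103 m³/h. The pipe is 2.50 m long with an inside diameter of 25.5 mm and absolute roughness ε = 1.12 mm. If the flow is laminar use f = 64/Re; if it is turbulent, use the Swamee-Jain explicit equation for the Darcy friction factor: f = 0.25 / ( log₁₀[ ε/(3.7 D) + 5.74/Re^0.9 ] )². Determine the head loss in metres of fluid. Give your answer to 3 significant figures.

Q = 0.103 m³/h = 0.103/3600 = 2.861e-05 m³/s.
Cross-sectional area A = πD²/4 = π(0.0255)²/4 = 0.0005107 m²; mean velocity V = Q/A = 2.861e-05/0.0005107 = 0.05602 m/s.
Reynolds number Re = ρVD/μ = 1150 · 0.05602 · 0.0255 / 0.00159 = 1033.
Re < 2300 → laminar flow, so f = 64/Re = 64/1033 = 0.06194 (the turbulent correlation is not needed).
Darcy-Weisbach: ΔP = f(L/D)(ρV²/2) = 0.06194·(2.5/0.0255)·(1150·0.05602²/2) = 0.06194·98.04·1.805 = 10.96 Pa.
Head loss h_f = ΔP/(ρg) = 10.96/(1150·9.81) = 9.71×10^-4 m.

h_f ≈ 9.71×10^-4 m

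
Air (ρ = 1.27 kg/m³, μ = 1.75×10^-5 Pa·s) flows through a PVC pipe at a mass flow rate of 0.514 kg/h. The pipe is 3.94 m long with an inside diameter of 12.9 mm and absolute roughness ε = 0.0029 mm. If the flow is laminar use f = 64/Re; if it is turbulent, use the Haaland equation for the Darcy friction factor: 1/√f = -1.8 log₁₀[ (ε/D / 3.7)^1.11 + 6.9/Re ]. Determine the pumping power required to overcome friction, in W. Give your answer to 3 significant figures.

ṁ = 0.514 kg/h = 0.514/3600 = 0.0001428 kg/s.
A = πD²/4 = π(0.0129)²/4 = 0.0001307 m²; mean velocity V = ṁ/(ρA) = 0.0001428/(1.27 · 0.0001307) = 0.8602 m/s.
Reynolds number Re = ρVD/μ = 1.27 · 0.8602 · 0.0129 / 1.75e-05 = 805.3.
Re < 2300 → laminar flow, so f = 64/Re = 64/805.3 = 0.07948 (the turbulent correlation is not needed).
Darcy-Weisbach: ΔP = f(L/D)(ρV²/2) = 0.07948·(3.94/0.0129)·(1.27·0.8602²/2) = 0.07948·305.4·0.4698 = 11.4 Pa.
Q = ṁ/ρ = 0.0001428/1.27 = 0.0001124 m³/s.
Pumping power P = QΔP = 0.0001124·11.4 = 0.001282 W = 0.00128 W.

P ≈ 0.00128 W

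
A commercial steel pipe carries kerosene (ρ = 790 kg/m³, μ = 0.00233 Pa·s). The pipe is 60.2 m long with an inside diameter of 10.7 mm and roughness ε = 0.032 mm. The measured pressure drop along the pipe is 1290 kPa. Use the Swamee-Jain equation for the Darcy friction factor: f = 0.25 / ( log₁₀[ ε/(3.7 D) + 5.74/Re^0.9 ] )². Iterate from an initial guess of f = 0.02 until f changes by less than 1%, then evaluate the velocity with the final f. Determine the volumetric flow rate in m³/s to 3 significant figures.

Rearranging Darcy-Weisbach: V = √(2·ΔP·D/(f·L·ρ)). With ε/D = 3.2e-05/0.0107 = 0.00299, iterate starting from f = 0.02:
  f = 0.02 → V = √(2·1.29e+06·0.0107/(0.02·60.2·790)) = 5.387 m/s; Re = ρVD/μ = 1.954e+04; f → 0.03196
  f = 0.03196 → V = 4.261 m/s; Re = 1.546e+04; f → 0.03308
  f = 0.03308 → V = 4.189 m/s; Re = 1.52e+04; f → 0.03317
Converged (Δf/f < 1%). With the final f = 0.03317: V = √(2·1.29e+06·0.0107/(0.03317·60.2·790)) = 4.183 m/s.
Q = V·A = 4.183·(π/4·0.0107²) = 0.0003762 m³/s = 3.76×10^-4 m³/s.

Q ≈ 3.76×10^-4 m³/s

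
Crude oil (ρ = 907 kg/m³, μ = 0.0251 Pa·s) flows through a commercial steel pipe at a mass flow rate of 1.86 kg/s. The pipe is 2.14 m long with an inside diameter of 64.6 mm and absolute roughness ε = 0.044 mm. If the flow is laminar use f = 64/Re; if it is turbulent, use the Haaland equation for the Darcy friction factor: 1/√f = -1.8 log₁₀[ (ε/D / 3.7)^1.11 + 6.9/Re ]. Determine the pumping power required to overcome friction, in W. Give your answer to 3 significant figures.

P ≈ 0.528 W

A = πD²/4 = π(0.0646)²/4 = 0.003278 m²; mean velocity V = ṁ/(ρA) = 1.86/(907 · 0.003278) = 0.6257 m/s.
Reynolds number Re = ρVD/μ = 907 · 0.6257 · 0.0646 / 0.0251 = 1461.
Re < 2300 → laminar flow, so f = 64/Re = 64/1461 = 0.04382 (the turbulent correlation is not needed).
Darcy-Weisbach: ΔP = f(L/D)(ρV²/2) = 0.04382·(2.14/0.0646)·(907·0.6257²/2) = 0.04382·33.13·177.5 = 257.7 Pa.
Q = ṁ/ρ = 1.86/907 = 0.002051 m³/s.
Pumping power P = QΔP = 0.002051·257.7 = 0.5285 W = 0.528 W.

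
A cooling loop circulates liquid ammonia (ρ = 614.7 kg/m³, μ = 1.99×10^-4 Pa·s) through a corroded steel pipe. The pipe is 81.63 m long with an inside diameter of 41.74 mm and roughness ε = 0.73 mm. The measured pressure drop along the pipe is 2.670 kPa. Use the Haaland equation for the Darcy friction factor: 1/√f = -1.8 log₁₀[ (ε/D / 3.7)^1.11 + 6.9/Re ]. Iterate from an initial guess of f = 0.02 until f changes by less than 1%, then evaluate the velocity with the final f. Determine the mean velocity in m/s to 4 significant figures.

Rearranging Darcy-Weisbach: V = √(2·ΔP·D/(f·L·ρ)). With ε/D = 0.00073/0.04174 = 0.0175, iterate starting from f = 0.02:
  f = 0.02 → V = √(2·2670·0.04174/(0.02·81.63·614.7)) = 0.4713 m/s; Re = ρVD/μ = 6.076e+04; f → 0.04699
  f = 0.04699 → V = 0.3075 m/s; Re = 3.964e+04; f → 0.04734
Converged (Δf/f < 1%). With the final f = 0.04734: V = √(2·2670·0.04174/(0.04734·81.63·614.7)) = 0.3063 m/s.

V ≈ 0.3063 m/s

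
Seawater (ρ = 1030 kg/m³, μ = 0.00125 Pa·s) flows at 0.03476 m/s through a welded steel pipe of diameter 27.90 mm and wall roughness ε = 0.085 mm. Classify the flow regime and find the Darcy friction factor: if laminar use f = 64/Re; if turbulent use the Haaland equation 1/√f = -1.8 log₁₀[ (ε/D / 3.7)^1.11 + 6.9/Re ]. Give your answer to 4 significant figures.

f ≈ 0.08009

Re = ρVD/μ = 1030·0.03476·0.0279/0.00125 = 799.1.
Re < 2300 → laminar, so f = 64/Re = 0.08009 (roughness is irrelevant in laminar flow).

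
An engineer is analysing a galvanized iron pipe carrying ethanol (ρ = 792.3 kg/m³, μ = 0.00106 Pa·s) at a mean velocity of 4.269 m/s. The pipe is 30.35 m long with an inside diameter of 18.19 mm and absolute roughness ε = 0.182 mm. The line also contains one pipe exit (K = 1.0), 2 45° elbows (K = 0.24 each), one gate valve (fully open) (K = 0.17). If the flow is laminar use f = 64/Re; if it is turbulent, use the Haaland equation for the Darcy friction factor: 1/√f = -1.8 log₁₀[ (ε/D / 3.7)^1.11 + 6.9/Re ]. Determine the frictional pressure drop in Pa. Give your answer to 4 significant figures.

ΔP ≈ 481000 Pa

Reynolds number Re = ρVD/μ = 792.3 · 4.269 · 0.01819 / 0.00106 = 5.804e+04.
Re > 4000 → turbulent. Relative roughness ε/D = 0.000182/0.01819 = 0.01. Haaland: 1/√f = -1.8 log₁₀[(0.01/3.7)^1.11 + 6.9/5.804e+04] = -1.8 log₁₀[0.00141 + 0.000119] = 5.068, so f = 0.03894.
Total minor-loss coefficient ΣK = 1·1 + 2·0.24 + 1·0.17 = 1.65.
ΔP = [f·L/D + ΣK]·(ρV²/2) = [0.03894·30.35/0.01819 + 1.65]·(792.3·4.269²/2) = [64.97 + 1.65]·7220 = 4.81e+05 Pa.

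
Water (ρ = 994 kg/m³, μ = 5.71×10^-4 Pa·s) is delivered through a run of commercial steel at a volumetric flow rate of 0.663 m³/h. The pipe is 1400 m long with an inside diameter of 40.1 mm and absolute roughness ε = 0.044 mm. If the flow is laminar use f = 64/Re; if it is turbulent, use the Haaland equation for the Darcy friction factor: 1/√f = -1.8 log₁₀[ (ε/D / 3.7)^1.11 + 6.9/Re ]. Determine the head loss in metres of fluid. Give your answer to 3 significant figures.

h_f ≈ 1.22 m

Q = 0.663 m³/h = 0.663/3600 = 0.0001842 m³/s.
Cross-sectional area A = πD²/4 = π(0.0401)²/4 = 0.001263 m²; mean velocity V = Q/A = 0.0001842/0.001263 = 0.1458 m/s.
Reynolds number Re = ρVD/μ = 994 · 0.1458 · 0.0401 / 0.000571 = 1.018e+04.
Re > 4000 → turbulent. Relative roughness ε/D = 4.4e-05/0.0401 = 0.0011. Haaland: 1/√f = -1.8 log₁₀[(0.0011/3.7)^1.11 + 6.9/1.018e+04] = -1.8 log₁₀[0.000121 + 0.000678] = 5.575, so f = 0.03217.
Darcy-Weisbach: ΔP = f(L/D)(ρV²/2) = 0.03217·(1400/0.0401)·(994·0.1458²/2) = 0.03217·3.491e+04·10.57 = 1.187e+04 Pa.
Head loss h_f = ΔP/(ρg) = 1.187e+04/(994·9.81) = 1.22 m.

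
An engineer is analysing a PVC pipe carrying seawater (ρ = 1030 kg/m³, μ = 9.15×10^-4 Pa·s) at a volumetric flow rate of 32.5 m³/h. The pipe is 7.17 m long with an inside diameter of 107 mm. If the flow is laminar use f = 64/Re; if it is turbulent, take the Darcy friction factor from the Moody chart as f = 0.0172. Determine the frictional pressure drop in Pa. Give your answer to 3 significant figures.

Q = 32.5 m³/h = 32.5/3600 = 0.009028 m³/s.
Cross-sectional area A = πD²/4 = π(0.107)²/4 = 0.008992 m²; mean velocity V = Q/A = 0.009028/0.008992 = 1.004 m/s.
Reynolds number Re = ρVD/μ = 1030 · 1.004 · 0.107 / 0.000915 = 1.209e+05.
Re > 4000 → turbulent; use the Moody-chart value f = 0.0172.
Darcy-Weisbach: ΔP = f(L/D)(ρV²/2) = 0.0172·(7.17/0.107)·(1030·1.004²/2) = 0.0172·67.01·519.1 = 598.3 Pa.

ΔP ≈ 598 Pa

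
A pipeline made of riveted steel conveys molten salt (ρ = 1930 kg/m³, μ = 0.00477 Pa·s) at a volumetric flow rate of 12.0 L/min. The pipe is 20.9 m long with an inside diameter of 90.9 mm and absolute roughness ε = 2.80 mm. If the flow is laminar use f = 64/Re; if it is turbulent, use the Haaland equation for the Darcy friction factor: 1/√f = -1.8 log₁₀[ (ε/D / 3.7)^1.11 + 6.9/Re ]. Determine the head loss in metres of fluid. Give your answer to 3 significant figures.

h_f ≈ 6.28×10^-4 m

Q = 12.0 L/min = 12.0/60000 = 0.0002 m³/s.
Cross-sectional area A = πD²/4 = π(0.0909)²/4 = 0.00649 m²; mean velocity V = Q/A = 0.0002/0.00649 = 0.03082 m/s.
Reynolds number Re = ρVD/μ = 1930 · 0.03082 · 0.0909 / 0.00477 = 1133.
Re < 2300 → laminar flow, so f = 64/Re = 64/1133 = 0.05646 (the turbulent correlation is not needed).
Darcy-Weisbach: ΔP = f(L/D)(ρV²/2) = 0.05646·(20.9/0.0909)·(1930·0.03082²/2) = 0.05646·229.9·0.9165 = 11.9 Pa.
Head loss h_f = ΔP/(ρg) = 11.9/(1930·9.81) = 6.28×10^-4 m.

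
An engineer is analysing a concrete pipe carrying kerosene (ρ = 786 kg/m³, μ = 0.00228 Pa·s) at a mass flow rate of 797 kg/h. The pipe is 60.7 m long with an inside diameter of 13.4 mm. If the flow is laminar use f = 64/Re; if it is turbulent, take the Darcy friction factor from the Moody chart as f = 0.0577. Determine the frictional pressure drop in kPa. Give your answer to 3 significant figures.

ṁ = 797 kg/h = 797/3600 = 0.2214 kg/s.
A = πD²/4 = π(0.0134)²/4 = 0.000141 m²; mean velocity V = ṁ/(ρA) = 0.2214/(786 · 0.000141) = 1.997 m/s.
Reynolds number Re = ρVD/μ = 786 · 1.997 · 0.0134 / 0.00228 = 9226.
Re > 4000 → turbulent; use the Moody-chart value f = 0.0577.
Darcy-Weisbach: ΔP = f(L/D)(ρV²/2) = 0.0577·(60.7/0.0134)·(786·1.997²/2) = 0.0577·4530·1568 = 4.098e+05 Pa.
ΔP = 4.098e+05 Pa = 410 kPa.

ΔP ≈ 410 kPa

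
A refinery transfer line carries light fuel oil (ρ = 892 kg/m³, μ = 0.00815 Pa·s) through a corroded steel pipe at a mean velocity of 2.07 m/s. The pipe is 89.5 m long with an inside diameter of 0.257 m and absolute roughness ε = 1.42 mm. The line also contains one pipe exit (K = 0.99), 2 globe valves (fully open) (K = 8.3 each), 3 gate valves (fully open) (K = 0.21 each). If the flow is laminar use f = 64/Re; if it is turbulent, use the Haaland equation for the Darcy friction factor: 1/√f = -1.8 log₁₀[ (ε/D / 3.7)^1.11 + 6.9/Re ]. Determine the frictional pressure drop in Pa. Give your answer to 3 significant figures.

ΔP ≈ 56600 Pa

Reynolds number Re = ρVD/μ = 892 · 2.07 · 0.257 / 0.00815 = 5.823e+04.
Re > 4000 → turbulent. Relative roughness ε/D = 0.00142/0.257 = 0.00553. Haaland: 1/√f = -1.8 log₁₀[(0.00553/3.7)^1.11 + 6.9/5.823e+04] = -1.8 log₁₀[0.00073 + 0.000119] = 5.528, so f = 0.03272.
Total minor-loss coefficient ΣK = 1·0.99 + 2·8.3 + 3·0.21 = 18.2.
ΔP = [f·L/D + ΣK]·(ρV²/2) = [0.03272·89.5/0.257 + 18.2]·(892·2.07²/2) = [11.39 + 18.2]·1911 = 5.659e+04 Pa.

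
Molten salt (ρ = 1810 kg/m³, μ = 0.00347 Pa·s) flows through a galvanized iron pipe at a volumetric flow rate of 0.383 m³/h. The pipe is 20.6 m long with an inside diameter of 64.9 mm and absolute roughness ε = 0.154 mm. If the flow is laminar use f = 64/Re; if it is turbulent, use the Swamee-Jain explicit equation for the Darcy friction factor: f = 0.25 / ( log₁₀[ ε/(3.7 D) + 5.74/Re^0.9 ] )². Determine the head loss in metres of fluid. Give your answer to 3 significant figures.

h_f ≈ 9.84×10^-4 m

Q = 0.383 m³/h = 0.383/3600 = 0.0001064 m³/s.
Cross-sectional area A = πD²/4 = π(0.0649)²/4 = 0.003308 m²; mean velocity V = Q/A = 0.0001064/0.003308 = 0.03216 m/s.
Reynolds number Re = ρVD/μ = 1810 · 0.03216 · 0.0649 / 0.00347 = 1089.
Re < 2300 → laminar flow, so f = 64/Re = 64/1089 = 0.05879 (the turbulent correlation is not needed).
Darcy-Weisbach: ΔP = f(L/D)(ρV²/2) = 0.05879·(20.6/0.0649)·(1810·0.03216²/2) = 0.05879·317.4·0.936 = 17.47 Pa.
Head loss h_f = ΔP/(ρg) = 17.47/(1810·9.81) = 9.84×10^-4 m.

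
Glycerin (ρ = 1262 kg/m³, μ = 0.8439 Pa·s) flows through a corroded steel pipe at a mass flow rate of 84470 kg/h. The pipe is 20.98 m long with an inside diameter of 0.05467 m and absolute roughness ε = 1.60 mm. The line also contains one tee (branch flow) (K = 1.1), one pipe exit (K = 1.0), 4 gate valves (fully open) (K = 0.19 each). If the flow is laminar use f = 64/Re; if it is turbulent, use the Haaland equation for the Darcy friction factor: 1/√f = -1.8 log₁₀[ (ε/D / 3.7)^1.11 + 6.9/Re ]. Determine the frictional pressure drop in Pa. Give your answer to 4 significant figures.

ΔP ≈ 1615000 Pa

ṁ = 84470 kg/h = 84470/3600 = 23.46 kg/s.
A = πD²/4 = π(0.05467)²/4 = 0.002347 m²; mean velocity V = ṁ/(ρA) = 23.46/(1262 · 0.002347) = 7.921 m/s.
Reynolds number Re = ρVD/μ = 1262 · 7.921 · 0.05467 / 0.844 = 647.5.
Re < 2300 → laminar flow, so f = 64/Re = 64/647.5 = 0.09883 (the turbulent correlation is not needed).
Total minor-loss coefficient ΣK = 1·1.1 + 1·1 + 4·0.19 = 2.86.
ΔP = [f·L/D + ΣK]·(ρV²/2) = [0.09883·20.98/0.05467 + 2.86]·(1262·7.921²/2) = [37.93 + 2.86]·3.959e+04 = 1.615e+06 Pa.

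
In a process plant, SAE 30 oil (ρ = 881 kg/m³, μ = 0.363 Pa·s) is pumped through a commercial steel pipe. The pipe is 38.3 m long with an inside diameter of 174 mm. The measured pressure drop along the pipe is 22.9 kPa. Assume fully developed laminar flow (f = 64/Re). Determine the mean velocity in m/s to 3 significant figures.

V ≈ 1.56 m/s

For laminar flow, f = 64/Re with Re = ρVD/μ, so Darcy-Weisbach reduces to ΔP = 32μLV/D². Solving for V: V = ΔP·D²/(32μL) = 2.29e+04·(0.174)²/(32·0.363·38.3) = 1.558 m/s.
Check: Re = ρVD/μ = 881·1.558·0.174/0.363 = 658.1 < 2300, so the laminar assumption holds.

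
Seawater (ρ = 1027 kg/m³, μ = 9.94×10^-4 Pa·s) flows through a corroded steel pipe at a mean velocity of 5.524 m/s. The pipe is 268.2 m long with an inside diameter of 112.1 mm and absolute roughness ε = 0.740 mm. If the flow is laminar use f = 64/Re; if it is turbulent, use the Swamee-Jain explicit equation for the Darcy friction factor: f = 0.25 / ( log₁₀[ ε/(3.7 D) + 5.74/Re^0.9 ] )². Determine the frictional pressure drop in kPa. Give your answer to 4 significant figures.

ΔP ≈ 1248 kPa

Reynolds number Re = ρVD/μ = 1027 · 5.524 · 0.1121 / 0.000994 = 6.398e+05.
Re > 4000 → turbulent. Relative roughness ε/D = 0.00074/0.1121 = 0.0066. Swamee-Jain: f = 0.25/(log₁₀[0.0066/3.7 + 5.74/6.398e+05^0.9])² = 0.25/(log₁₀[0.00178 + 3.42e-05])² = 0.25/(-2.74)² = 0.03329.
Darcy-Weisbach: ΔP = f(L/D)(ρV²/2) = 0.03329·(268.2/0.1121)·(1027·5.524²/2) = 0.03329·2393·1.567e+04 = 1.248e+06 Pa.
ΔP = 1.248e+06 Pa = 1248 kPa.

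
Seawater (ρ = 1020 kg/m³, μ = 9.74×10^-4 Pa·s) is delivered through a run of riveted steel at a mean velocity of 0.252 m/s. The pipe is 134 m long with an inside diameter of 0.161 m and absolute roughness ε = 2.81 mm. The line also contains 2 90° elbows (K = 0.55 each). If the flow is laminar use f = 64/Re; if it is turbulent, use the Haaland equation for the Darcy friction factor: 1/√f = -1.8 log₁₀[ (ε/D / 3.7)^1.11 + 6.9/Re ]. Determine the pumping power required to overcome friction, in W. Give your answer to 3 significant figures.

Reynolds number Re = ρVD/μ = 1020 · 0.252 · 0.161 / 0.000974 = 4.249e+04.
Re > 4000 → turbulent. Relative roughness ε/D = 0.00281/0.161 = 0.0175. Haaland: 1/√f = -1.8 log₁₀[(0.0175/3.7)^1.11 + 6.9/4.249e+04] = -1.8 log₁₀[0.00262 + 0.000162] = 4.601, so f = 0.04724.
Total minor-loss coefficient ΣK = 2·0.55 = 1.1.
ΔP = [f·L/D + ΣK]·(ρV²/2) = [0.04724·134/0.161 + 1.1]·(1020·0.252²/2) = [39.32 + 1.1]·32.39 = 1309 Pa.
Q = V·A = 0.252·0.02036 = 0.00513 m³/s.
Pumping power P = QΔP = 0.00513·1309 = 6.716 W = 6.72 W.

P ≈ 6.72 W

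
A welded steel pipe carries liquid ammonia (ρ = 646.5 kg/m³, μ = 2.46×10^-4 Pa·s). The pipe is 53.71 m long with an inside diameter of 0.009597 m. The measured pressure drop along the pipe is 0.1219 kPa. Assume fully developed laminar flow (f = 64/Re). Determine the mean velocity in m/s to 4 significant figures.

V ≈ 0.02655 m/s

For laminar flow, f = 64/Re with Re = ρVD/μ, so Darcy-Weisbach reduces to ΔP = 32μLV/D². Solving for V: V = ΔP·D²/(32μL) = 121.9·(0.009597)²/(32·0.000246·53.71) = 0.02655 m/s.
Check: Re = ρVD/μ = 646.5·0.02655·0.009597/0.000246 = 669.7 < 2300, so the laminar assumption holds.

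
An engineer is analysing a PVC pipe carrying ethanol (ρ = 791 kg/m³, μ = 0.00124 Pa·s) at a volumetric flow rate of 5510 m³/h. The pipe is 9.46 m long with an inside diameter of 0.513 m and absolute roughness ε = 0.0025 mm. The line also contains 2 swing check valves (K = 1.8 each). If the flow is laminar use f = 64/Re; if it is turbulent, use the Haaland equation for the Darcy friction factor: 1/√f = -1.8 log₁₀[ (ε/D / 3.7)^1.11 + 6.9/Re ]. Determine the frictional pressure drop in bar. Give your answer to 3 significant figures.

Q = 5510 m³/h = 5510/3600 = 1.531 m³/s.
Cross-sectional area A = πD²/4 = π(0.513)²/4 = 0.2067 m²; mean velocity V = Q/A = 1.531/0.2067 = 7.405 m/s.
Reynolds number Re = ρVD/μ = 791 · 7.405 · 0.513 / 0.00124 = 2.423e+06.
Re > 4000 → turbulent. Relative roughness ε/D = 2.5e-06/0.513 = 4.87e-06. Haaland: 1/√f = -1.8 log₁₀[(4.87e-06/3.7)^1.11 + 6.9/2.423e+06] = -1.8 log₁₀[2.97e-07 + 2.85e-06] = 9.904, so f = 0.01019.
Total minor-loss coefficient ΣK = 2·1.8 = 3.6.
ΔP = [f·L/D + ΣK]·(ρV²/2) = [0.01019·9.46/0.513 + 3.6]·(791·7.405²/2) = [0.188 + 3.6]·2.169e+04 = 8.215e+04 Pa.
ΔP = 8.215e+04 Pa = 0.821 bar.

ΔP ≈ 0.821 bar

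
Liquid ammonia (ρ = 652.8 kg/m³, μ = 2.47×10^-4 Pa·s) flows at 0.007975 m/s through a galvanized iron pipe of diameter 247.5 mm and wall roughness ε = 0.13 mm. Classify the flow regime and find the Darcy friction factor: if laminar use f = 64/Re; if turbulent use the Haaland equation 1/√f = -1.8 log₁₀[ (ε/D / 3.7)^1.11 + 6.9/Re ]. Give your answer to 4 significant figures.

f ≈ 0.03770

Re = ρVD/μ = 652.8·0.007975·0.2475/0.000247 = 5217.
Re > 4000 → turbulent. ε/D = 0.00013/0.2475 = 0.000525; Haaland: 1/√f = -1.8 log₁₀[5.36e-05 + 0.00132] = 5.15, so f = 0.0377.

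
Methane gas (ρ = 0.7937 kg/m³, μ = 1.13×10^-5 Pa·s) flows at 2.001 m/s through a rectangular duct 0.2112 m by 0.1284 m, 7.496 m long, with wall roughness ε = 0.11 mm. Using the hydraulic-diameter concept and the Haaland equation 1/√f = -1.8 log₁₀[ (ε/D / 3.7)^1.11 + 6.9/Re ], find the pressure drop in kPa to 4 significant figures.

Hydraulic diameter D_h = 4A/P = 4·(0.2112·0.1284)/(2·(0.2112+0.1284)) = 0.1085/0.6792 = 0.1597 m.
Re = ρVD_h/μ = 0.7937·2.001·0.1597/1.13e-05 = 2.245e+04.
ε/D_h = 0.00011/0.1597 = 0.000689; Haaland gives 1/√f = -1.8 log₁₀[7.24e-05+0.000307] = 6.157, so f = 0.02638.
ΔP = f(L/D_h)(ρV²/2) = 0.02638·7.496/0.1597·1.589 = 1.967 Pa.
ΔP = 0.001967 kPa.

ΔP ≈ 0.001967 kPa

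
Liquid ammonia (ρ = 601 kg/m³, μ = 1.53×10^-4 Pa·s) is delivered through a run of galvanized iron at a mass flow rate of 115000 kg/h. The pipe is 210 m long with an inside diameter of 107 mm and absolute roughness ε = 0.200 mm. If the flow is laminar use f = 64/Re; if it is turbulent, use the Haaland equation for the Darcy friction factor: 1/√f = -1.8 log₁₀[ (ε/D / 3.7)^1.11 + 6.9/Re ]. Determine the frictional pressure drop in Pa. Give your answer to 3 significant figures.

ΔP ≈ 476000 Pa

ṁ = 115000 kg/h = 115000/3600 = 31.94 kg/s.
A = πD²/4 = π(0.107)²/4 = 0.008992 m²; mean velocity V = ṁ/(ρA) = 31.94/(601 · 0.008992) = 5.911 m/s.
Reynolds number Re = ρVD/μ = 601 · 5.911 · 0.107 / 0.000153 = 2.484e+06.
Re > 4000 → turbulent. Relative roughness ε/D = 0.0002/0.107 = 0.00187. Haaland: 1/√f = -1.8 log₁₀[(0.00187/3.7)^1.11 + 6.9/2.484e+06] = -1.8 log₁₀[0.000219 + 2.78e-06] = 6.577, so f = 0.02312.
Darcy-Weisbach: ΔP = f(L/D)(ρV²/2) = 0.02312·(210/0.107)·(601·5.911²/2) = 0.02312·1963·1.05e+04 = 4.764e+05 Pa.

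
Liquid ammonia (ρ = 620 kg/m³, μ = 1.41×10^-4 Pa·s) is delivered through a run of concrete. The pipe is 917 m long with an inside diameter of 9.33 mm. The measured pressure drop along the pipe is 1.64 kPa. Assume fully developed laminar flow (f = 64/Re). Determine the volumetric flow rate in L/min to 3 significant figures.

For laminar flow, f = 64/Re with Re = ρVD/μ, so Darcy-Weisbach reduces to ΔP = 32μLV/D². Solving for V: V = ΔP·D²/(32μL) = 1640·(0.00933)²/(32·0.000141·917) = 0.0345 m/s.
Check: Re = ρVD/μ = 620·0.0345·0.00933/0.000141 = 1416 < 2300, so the laminar assumption holds.
Q = V·A = 0.0345·(π/4·0.00933²) = 2.359e-06 m³/s = 0.142 L/min.

Q ≈ 0.142 L/min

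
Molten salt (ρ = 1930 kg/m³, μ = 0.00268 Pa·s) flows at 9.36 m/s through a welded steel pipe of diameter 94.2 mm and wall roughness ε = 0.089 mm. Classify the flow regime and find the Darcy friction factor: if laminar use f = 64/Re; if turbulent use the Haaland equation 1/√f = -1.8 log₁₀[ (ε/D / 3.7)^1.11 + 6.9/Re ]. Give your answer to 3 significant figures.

Re = ρVD/μ = 1930·9.36·0.0942/0.00268 = 6.35e+05.
Re > 4000 → turbulent. ε/D = 8.9e-05/0.0942 = 0.000945; Haaland: 1/√f = -1.8 log₁₀[0.000103 + 1.09e-05] = 7.1, so f = 0.01984.

f ≈ 0.0198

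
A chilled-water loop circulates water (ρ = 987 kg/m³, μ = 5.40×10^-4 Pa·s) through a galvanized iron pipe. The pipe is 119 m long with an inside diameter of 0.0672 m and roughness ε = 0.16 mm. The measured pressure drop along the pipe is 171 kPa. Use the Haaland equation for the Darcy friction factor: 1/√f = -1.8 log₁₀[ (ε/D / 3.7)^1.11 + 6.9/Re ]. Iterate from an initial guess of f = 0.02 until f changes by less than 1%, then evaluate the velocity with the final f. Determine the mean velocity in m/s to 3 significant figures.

V ≈ 2.80 m/s

Rearranging Darcy-Weisbach: V = √(2·ΔP·D/(f·L·ρ)). With ε/D = 0.00016/0.0672 = 0.00238, iterate starting from f = 0.02:
  f = 0.02 → V = √(2·1.71e+05·0.0672/(0.02·119·987)) = 3.128 m/s; Re = ρVD/μ = 3.842e+05; f → 0.02496
  f = 0.02496 → V = 2.8 m/s; Re = 3.439e+05; f → 0.02501
Converged (Δf/f < 1%). With the final f = 0.02501: V = √(2·1.71e+05·0.0672/(0.02501·119·987)) = 2.797 m/s.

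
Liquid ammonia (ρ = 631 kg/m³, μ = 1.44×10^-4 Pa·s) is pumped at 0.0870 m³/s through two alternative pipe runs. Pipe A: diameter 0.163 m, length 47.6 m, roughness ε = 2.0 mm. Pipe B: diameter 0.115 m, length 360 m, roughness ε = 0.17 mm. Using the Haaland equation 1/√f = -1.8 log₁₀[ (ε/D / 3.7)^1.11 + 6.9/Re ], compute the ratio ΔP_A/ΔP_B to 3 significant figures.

ΔP_A/ΔP_B ≈ 0.0433

Pipe A: V = Q/A = 0.087/0.02087 = 4.169 m/s; Re = 2.978e+06; ε/D = 0.0123; Haaland → f = 0.04077; ΔP_A = f(L/D)(ρV²/2) = 6.529e+04 Pa.
Pipe B: V = Q/A = 0.087/0.01039 = 8.376 m/s; Re = 4.221e+06; ε/D = 0.00148; Haaland → f = 0.02174; ΔP_B = f(L/D)(ρV²/2) = 1.506e+06 Pa.
ΔP_A/ΔP_B = 6.529e+04/1.506e+06 = 0.0433.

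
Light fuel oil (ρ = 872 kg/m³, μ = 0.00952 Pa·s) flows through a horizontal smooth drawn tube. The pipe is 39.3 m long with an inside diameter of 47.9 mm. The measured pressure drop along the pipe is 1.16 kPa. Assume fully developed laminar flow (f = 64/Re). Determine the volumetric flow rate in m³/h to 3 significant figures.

For laminar flow, f = 64/Re with Re = ρVD/μ, so Darcy-Weisbach reduces to ΔP = 32μLV/D². Solving for V: V = ΔP·D²/(32μL) = 1160·(0.0479)²/(32·0.00952·39.3) = 0.2223 m/s.
Check: Re = ρVD/μ = 872·0.2223·0.0479/0.00952 = 975.4 < 2300, so the laminar assumption holds.
Q = V·A = 0.2223·(π/4·0.0479²) = 0.0004006 m³/s = 1.44 m³/h.

Q ≈ 1.44 m³/h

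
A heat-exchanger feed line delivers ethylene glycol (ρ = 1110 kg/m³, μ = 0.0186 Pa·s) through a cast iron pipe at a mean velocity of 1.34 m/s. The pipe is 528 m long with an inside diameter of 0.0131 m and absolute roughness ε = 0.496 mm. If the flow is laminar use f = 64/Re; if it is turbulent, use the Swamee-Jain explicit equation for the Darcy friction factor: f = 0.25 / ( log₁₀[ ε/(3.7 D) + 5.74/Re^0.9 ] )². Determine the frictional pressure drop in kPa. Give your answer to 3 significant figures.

Reynolds number Re = ρVD/μ = 1110 · 1.34 · 0.0131 / 0.0186 = 1048.
Re < 2300 → laminar flow, so f = 64/Re = 64/1048 = 0.06109 (the turbulent correlation is not needed).
Darcy-Weisbach: ΔP = f(L/D)(ρV²/2) = 0.06109·(528/0.0131)·(1110·1.34²/2) = 0.06109·4.031e+04·996.6 = 2.454e+06 Pa.
ΔP = 2.454e+06 Pa = 2450 kPa.

ΔP ≈ 2450 kPa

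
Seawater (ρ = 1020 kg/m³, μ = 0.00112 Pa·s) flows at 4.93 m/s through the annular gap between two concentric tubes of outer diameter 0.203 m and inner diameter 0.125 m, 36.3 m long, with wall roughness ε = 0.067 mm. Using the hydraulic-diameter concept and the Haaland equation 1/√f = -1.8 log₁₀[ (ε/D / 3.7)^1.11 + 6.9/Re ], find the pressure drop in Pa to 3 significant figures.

Hydraulic diameter D_h = 4A/P = D_o - D_i = 0.203 - 0.125 = 0.078 m.
Re = ρVD_h/μ = 1020·4.93·0.078/0.00112 = 3.502e+05.
ε/D_h = 6.7e-05/0.078 = 0.000859; Haaland gives 1/√f = -1.8 log₁₀[9.25e-05+1.97e-05] = 7.11, so f = 0.01978.
ΔP = f(L/D_h)(ρV²/2) = 0.01978·36.3/0.078·1.24e+04 = 1.141e+05 Pa.

ΔP ≈ 114000 Pa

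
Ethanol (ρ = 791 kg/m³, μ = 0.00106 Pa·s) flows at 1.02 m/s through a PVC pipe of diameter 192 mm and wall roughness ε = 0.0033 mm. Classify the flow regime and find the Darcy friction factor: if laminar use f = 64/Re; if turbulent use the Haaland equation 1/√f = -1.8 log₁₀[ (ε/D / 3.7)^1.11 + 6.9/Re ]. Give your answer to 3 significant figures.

Re = ρVD/μ = 791·1.02·0.192/0.00106 = 1.461e+05.
Re > 4000 → turbulent. ε/D = 3.3e-06/0.192 = 1.72e-05; Haaland: 1/√f = -1.8 log₁₀[1.2e-06 + 4.72e-05] = 7.767, so f = 0.01658.

f ≈ 0.0166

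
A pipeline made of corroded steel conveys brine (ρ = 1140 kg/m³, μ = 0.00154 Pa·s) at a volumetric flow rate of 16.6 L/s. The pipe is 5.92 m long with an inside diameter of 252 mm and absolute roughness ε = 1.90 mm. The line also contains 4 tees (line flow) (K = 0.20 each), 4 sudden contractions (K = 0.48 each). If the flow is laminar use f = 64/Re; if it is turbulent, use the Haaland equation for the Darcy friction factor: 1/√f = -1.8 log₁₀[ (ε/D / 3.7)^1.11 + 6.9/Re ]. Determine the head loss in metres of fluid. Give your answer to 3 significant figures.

h_f ≈ 0.0201 m

Q = 16.6 L/s = 16.6/1000 = 0.0166 m³/s.
Cross-sectional area A = πD²/4 = π(0.252)²/4 = 0.04988 m²; mean velocity V = Q/A = 0.0166/0.04988 = 0.3328 m/s.
Reynolds number Re = ρVD/μ = 1140 · 0.3328 · 0.252 / 0.00154 = 6.209e+04.
Re > 4000 → turbulent. Relative roughness ε/D = 0.0019/0.252 = 0.00754. Haaland: 1/√f = -1.8 log₁₀[(0.00754/3.7)^1.11 + 6.9/6.209e+04] = -1.8 log₁₀[0.00103 + 0.000111] = 5.296, so f = 0.03565.
Total minor-loss coefficient ΣK = 4·0.2 + 4·0.48 = 2.72.
ΔP = [f·L/D + ΣK]·(ρV²/2) = [0.03565·5.92/0.252 + 2.72]·(1140·0.3328²/2) = [0.8375 + 2.72]·63.14 = 224.6 Pa.
Head loss h_f = ΔP/(ρg) = 224.6/(1140·9.81) = 0.0201 m.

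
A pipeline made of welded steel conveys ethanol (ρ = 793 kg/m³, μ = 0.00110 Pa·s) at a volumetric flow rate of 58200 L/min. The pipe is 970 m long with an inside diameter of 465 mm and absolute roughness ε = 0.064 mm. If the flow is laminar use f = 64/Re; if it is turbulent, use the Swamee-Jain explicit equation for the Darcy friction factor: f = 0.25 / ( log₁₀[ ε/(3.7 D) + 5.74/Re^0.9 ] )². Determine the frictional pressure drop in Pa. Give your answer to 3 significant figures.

ΔP ≈ 365000 Pa

Q = 58200 L/min = 58200/60000 = 0.97 m³/s.
Cross-sectional area A = πD²/4 = π(0.465)²/4 = 0.1698 m²; mean velocity V = Q/A = 0.97/0.1698 = 5.712 m/s.
Reynolds number Re = ρVD/μ = 793 · 5.712 · 0.465 / 0.0011 = 1.915e+06.
Re > 4000 → turbulent. Relative roughness ε/D = 6.4e-05/0.465 = 0.000138. Swamee-Jain: f = 0.25/(log₁₀[0.000138/3.7 + 5.74/1.915e+06^0.9])² = 0.25/(log₁₀[3.72e-05 + 1.27e-05])² = 0.25/(-4.302)² = 0.01351.
Darcy-Weisbach: ΔP = f(L/D)(ρV²/2) = 0.01351·(970/0.465)·(793·5.712²/2) = 0.01351·2086·1.294e+04 = 3.646e+05 Pa.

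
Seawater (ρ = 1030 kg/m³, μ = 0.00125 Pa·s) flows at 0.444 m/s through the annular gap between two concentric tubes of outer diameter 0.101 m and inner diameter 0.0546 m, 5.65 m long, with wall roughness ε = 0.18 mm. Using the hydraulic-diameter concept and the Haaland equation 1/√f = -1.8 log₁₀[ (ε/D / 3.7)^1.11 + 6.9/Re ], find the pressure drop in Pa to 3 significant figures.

ΔP ≈ 411 Pa

Hydraulic diameter D_h = 4A/P = D_o - D_i = 0.101 - 0.0546 = 0.0464 m.
Re = ρVD_h/μ = 1030·0.444·0.0464/0.00125 = 1.698e+04.
ε/D_h = 0.00018/0.0464 = 0.00388; Haaland gives 1/√f = -1.8 log₁₀[0.000493+0.000406] = 5.483, so f = 0.03326.
ΔP = f(L/D_h)(ρV²/2) = 0.03326·5.65/0.0464·101.5 = 411.2 Pa.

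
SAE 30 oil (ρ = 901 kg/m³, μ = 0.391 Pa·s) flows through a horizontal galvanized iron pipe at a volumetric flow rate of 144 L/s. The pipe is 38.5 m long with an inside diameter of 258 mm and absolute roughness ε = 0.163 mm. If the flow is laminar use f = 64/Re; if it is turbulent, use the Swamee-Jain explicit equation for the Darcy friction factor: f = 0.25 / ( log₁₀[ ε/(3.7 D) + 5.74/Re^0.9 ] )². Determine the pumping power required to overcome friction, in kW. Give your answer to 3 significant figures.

P ≈ 2.87 kW

Q = 144 L/s = 144/1000 = 0.144 m³/s.
Cross-sectional area A = πD²/4 = π(0.258)²/4 = 0.05228 m²; mean velocity V = Q/A = 0.144/0.05228 = 2.754 m/s.
Reynolds number Re = ρVD/μ = 901 · 2.754 · 0.258 / 0.391 = 1638.
Re < 2300 → laminar flow, so f = 64/Re = 64/1638 = 0.03908 (the turbulent correlation is not needed).
Darcy-Weisbach: ΔP = f(L/D)(ρV²/2) = 0.03908·(38.5/0.258)·(901·2.754²/2) = 0.03908·149.2·3418 = 1.993e+04 Pa.
Pumping power P = QΔP = 0.144·1.993e+04 = 2870 W = 2.87 kW.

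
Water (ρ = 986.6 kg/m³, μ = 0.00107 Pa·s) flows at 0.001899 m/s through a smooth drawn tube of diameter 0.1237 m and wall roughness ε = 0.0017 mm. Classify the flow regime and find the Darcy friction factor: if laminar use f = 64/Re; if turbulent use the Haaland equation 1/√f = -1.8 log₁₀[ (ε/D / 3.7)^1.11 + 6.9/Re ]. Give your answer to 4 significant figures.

f ≈ 0.2955

Re = ρVD/μ = 986.6·0.001899·0.1237/0.00107 = 216.6.
Re < 2300 → laminar, so f = 64/Re = 0.2955 (roughness is irrelevant in laminar flow).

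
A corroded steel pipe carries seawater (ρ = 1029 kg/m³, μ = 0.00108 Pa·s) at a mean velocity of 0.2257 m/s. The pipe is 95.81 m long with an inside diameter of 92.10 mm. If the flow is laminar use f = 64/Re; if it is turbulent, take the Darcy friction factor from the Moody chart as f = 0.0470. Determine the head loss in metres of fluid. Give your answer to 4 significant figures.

Reynolds number Re = ρVD/μ = 1029 · 0.2257 · 0.0921 / 0.00108 = 1.981e+04.
Re > 4000 → turbulent; use the Moody-chart value f = 0.0470.
Darcy-Weisbach: ΔP = f(L/D)(ρV²/2) = 0.047·(95.81/0.0921)·(1029·0.2257²/2) = 0.047·1040·26.21 = 1281 Pa.
Head loss h_f = ΔP/(ρg) = 1281/(1029·9.81) = 0.1269 m.

h_f ≈ 0.1269 m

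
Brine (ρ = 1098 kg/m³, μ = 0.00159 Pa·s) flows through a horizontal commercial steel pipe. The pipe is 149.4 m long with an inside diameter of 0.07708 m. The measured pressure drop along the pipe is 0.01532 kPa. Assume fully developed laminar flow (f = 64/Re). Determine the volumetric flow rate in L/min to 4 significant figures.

Q ≈ 3.353 L/min

For laminar flow, f = 64/Re with Re = ρVD/μ, so Darcy-Weisbach reduces to ΔP = 32μLV/D². Solving for V: V = ΔP·D²/(32μL) = 15.32·(0.07708)²/(32·0.00159·149.4) = 0.01197 m/s.
Check: Re = ρVD/μ = 1098·0.01197·0.07708/0.00159 = 637.4 < 2300, so the laminar assumption holds.
Q = V·A = 0.01197·(π/4·0.07708²) = 5.588e-05 m³/s = 3.353 L/min.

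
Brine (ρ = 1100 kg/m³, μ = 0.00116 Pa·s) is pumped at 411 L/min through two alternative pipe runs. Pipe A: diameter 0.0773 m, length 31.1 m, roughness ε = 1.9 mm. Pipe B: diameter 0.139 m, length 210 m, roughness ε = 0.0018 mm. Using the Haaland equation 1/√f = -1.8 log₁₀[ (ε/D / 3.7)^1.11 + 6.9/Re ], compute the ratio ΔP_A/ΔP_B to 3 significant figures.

ΔP_A/ΔP_B ≈ 7.41

Pipe A: V = Q/A = 0.00685/0.004693 = 1.46 m/s; Re = 1.07e+05; ε/D = 0.0246; Haaland → f = 0.05314; ΔP_A = f(L/D)(ρV²/2) = 2.505e+04 Pa.
Pipe B: V = Q/A = 0.00685/0.01517 = 0.4514 m/s; Re = 5.95e+04; ε/D = 1.29e-05; Haaland → f = 0.01996; ΔP_B = f(L/D)(ρV²/2) = 3379 Pa.
ΔP_A/ΔP_B = 2.505e+04/3379 = 7.41.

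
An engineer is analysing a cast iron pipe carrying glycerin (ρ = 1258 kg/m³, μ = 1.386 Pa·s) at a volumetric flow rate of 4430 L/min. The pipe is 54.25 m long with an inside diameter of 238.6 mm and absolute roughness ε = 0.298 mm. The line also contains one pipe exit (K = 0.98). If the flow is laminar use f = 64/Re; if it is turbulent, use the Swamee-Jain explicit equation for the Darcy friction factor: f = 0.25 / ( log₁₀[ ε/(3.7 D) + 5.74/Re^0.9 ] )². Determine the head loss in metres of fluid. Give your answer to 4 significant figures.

h_f ≈ 5.791 m

Q = 4430 L/min = 4430/60000 = 0.07383 m³/s.
Cross-sectional area A = πD²/4 = π(0.2386)²/4 = 0.04471 m²; mean velocity V = Q/A = 0.07383/0.04471 = 1.651 m/s.
Reynolds number Re = ρVD/μ = 1258 · 1.651 · 0.2386 / 1.39 = 357.6.
Re < 2300 → laminar flow, so f = 64/Re = 64/357.6 = 0.179 (the turbulent correlation is not needed).
Total minor-loss coefficient ΣK = 1·0.98 = 0.98.
ΔP = [f·L/D + ΣK]·(ρV²/2) = [0.179·54.25/0.2386 + 0.98]·(1258·1.651²/2) = [40.69 + 0.98]·1715 = 7.147e+04 Pa.
Head loss h_f = ΔP/(ρg) = 7.147e+04/(1258·9.81) = 5.791 m.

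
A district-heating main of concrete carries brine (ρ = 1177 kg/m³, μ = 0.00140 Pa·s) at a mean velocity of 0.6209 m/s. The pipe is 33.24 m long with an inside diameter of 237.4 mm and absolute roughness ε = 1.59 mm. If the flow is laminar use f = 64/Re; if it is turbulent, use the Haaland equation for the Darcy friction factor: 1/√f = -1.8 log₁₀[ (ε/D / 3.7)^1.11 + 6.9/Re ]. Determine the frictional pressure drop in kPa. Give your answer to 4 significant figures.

ΔP ≈ 1.076 kPa

Reynolds number Re = ρVD/μ = 1177 · 0.6209 · 0.2374 / 0.0014 = 1.239e+05.
Re > 4000 → turbulent. Relative roughness ε/D = 0.00159/0.2374 = 0.0067. Haaland: 1/√f = -1.8 log₁₀[(0.0067/3.7)^1.11 + 6.9/1.239e+05] = -1.8 log₁₀[0.000904 + 5.57e-05] = 5.432, so f = 0.03389.
Darcy-Weisbach: ΔP = f(L/D)(ρV²/2) = 0.03389·(33.24/0.2374)·(1177·0.6209²/2) = 0.03389·140·226.9 = 1076 Pa.
ΔP = 1076 Pa = 1.076 kPa.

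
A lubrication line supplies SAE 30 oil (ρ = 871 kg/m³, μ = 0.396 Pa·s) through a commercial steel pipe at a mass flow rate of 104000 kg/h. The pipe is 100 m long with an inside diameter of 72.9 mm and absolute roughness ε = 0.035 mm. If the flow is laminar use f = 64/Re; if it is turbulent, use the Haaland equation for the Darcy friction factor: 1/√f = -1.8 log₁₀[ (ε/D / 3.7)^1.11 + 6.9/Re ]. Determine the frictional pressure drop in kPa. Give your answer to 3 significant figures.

ṁ = 104000 kg/h = 104000/3600 = 28.89 kg/s.
A = πD²/4 = π(0.0729)²/4 = 0.004174 m²; mean velocity V = ṁ/(ρA) = 28.89/(871 · 0.004174) = 7.946 m/s.
Reynolds number Re = ρVD/μ = 871 · 7.946 · 0.0729 / 0.396 = 1274.
Re < 2300 → laminar flow, so f = 64/Re = 64/1274 = 0.05023 (the turbulent correlation is not needed).
Darcy-Weisbach: ΔP = f(L/D)(ρV²/2) = 0.05023·(100/0.0729)·(871·7.946²/2) = 0.05023·1372·2.75e+04 = 1.895e+06 Pa.
ΔP = 1.895e+06 Pa = 1890 kPa.

ΔP ≈ 1890 kPa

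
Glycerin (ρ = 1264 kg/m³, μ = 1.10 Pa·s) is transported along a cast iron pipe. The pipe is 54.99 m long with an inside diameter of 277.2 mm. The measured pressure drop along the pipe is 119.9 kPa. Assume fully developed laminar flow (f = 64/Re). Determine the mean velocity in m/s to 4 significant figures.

V ≈ 4.760 m/s

For laminar flow, f = 64/Re with Re = ρVD/μ, so Darcy-Weisbach reduces to ΔP = 32μLV/D². Solving for V: V = ΔP·D²/(32μL) = 1.199e+05·(0.2772)²/(32·1.1·54.99) = 4.76 m/s.
Check: Re = ρVD/μ = 1264·4.76·0.2772/1.1 = 1516 < 2300, so the laminar assumption holds.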